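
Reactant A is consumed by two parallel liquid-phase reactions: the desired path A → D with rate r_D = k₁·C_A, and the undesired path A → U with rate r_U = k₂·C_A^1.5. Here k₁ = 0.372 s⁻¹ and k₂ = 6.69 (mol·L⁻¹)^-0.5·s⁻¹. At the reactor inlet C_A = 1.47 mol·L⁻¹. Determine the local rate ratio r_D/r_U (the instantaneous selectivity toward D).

0.0459

S_{D/U} = r_D/r_U = (k₁·C_A)/(k₂·C_A^1.5) = (k₁/k₂)·C_A^-0.5.
= (0.372×1.470) / (6.69×1.470^1.5) = 0.5468/11.92 = 0.0459.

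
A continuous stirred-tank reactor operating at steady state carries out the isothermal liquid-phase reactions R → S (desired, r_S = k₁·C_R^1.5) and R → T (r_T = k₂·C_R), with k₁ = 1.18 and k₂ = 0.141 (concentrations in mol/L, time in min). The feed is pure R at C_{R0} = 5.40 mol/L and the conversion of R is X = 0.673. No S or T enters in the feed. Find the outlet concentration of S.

3.33 mol/L

Exit C_R = C_{R0}(1−X) = 5.40×0.327 = 1.766 mol/L.
A CSTR operates uniformly at the exit composition, giving r_S = 2.769 and r_T = 0.2490 (each k·C_R^n at C_R = 1.766).
Fraction of consumed R going to S: r_S/(r_S+r_T) = 0.9175.
C_S = 0.9175·C_{R0}·X = 0.9175×5.40×0.673 = 3.33 mol/L.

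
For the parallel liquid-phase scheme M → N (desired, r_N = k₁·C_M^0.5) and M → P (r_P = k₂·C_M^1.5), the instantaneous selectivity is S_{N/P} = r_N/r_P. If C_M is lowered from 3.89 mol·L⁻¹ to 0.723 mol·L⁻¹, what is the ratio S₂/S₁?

S_{N/P} = (k₁/k₂)·C_M⁻¹, so S₂/S₁ = (C_{M,2}/C_{M,1})⁻¹.
= 3.89/0.723 = 5.38.

5.38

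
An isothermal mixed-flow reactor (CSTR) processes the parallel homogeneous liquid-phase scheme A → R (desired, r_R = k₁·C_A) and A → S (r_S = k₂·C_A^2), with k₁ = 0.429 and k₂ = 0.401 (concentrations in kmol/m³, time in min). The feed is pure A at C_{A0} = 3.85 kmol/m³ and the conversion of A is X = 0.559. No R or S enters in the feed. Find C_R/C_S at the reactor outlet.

0.630

Exit C_A = C_{A0}(1−X) = 3.85×0.441 = 1.698 kmol/m³.
A CSTR operates uniformly at the exit composition, giving r_R = 0.7284 and r_S = 1.156 (each k·C_A^n at C_A = 1.698).
Overall selectivity = C_R/C_S = r_Rτ/(r_Sτ) = r_R/r_S = 0.630.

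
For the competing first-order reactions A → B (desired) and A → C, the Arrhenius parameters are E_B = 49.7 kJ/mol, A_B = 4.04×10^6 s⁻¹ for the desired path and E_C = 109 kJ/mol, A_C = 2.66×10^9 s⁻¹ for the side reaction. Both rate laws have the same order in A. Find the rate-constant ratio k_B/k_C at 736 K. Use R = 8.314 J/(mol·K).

k_B/k_C = (A_B/A_C)·exp[−(E_B−E_C)/(RT)] = (A_B/A_C)·exp[(E_C−E_B)/(RT)].
(E_C−E_B)/(RT) = (109−49.7)×10³/(8.314×736) = 59300/6119 = 9.691.
k_B/k_C = (4.04×10^6/2.66×10^9)·exp(9.691) = 0.001519 × 16171 = 24.6.

24.6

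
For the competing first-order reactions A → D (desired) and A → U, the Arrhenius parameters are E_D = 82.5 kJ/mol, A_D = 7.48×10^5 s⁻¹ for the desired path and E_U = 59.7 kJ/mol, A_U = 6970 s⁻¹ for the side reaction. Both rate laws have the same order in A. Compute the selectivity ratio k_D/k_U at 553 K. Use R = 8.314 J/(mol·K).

With equal orders, S_{D/U} = k_D/k_U = (A_D/A_U)·exp[(E_U−E_D)/(RT)].
(E_U−E_D)/(RT) = (59.7−82.5)×10³/(8.314×553) = -22800/4598 = -4.959.
k_D/k_U = (7.48×10^5/6970)·exp(-4.959) = 107.3 × 0.007019 = 0.753.
Since E_D > E_U, raising the temperature improves selectivity toward D.

0.753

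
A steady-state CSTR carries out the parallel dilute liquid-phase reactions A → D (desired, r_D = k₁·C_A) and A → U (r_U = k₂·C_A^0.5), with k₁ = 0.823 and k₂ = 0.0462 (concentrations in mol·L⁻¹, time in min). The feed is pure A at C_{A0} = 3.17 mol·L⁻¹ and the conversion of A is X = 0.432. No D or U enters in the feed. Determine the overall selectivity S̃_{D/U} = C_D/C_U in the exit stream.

Exit C_A = C_{A0}(1−X) = 3.17×0.568 = 1.801 mol·L⁻¹.
A CSTR operates uniformly at the exit composition, giving r_D = 1.482 and r_U = 0.06199 (each k·C_A^n at C_A = 1.801).
Overall selectivity = C_D/C_U = r_Dτ/(r_Uτ) = r_D/r_U = 23.9.

23.9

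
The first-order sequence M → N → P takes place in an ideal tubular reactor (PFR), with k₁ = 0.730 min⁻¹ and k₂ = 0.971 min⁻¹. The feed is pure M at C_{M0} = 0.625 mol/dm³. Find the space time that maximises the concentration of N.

1.18 min

The intermediate peaks when r₁ = r₂, i.e. k₁e^(−k₁τ) = k₂e^(−k₂τ), giving τ_opt = ln(k₂/k₁)/(k₂−k₁).
= ln(0.971/0.730)/(0.971−0.730) = ln(1.330)/0.2410 = 0.2853/0.2410 = 1.18 min.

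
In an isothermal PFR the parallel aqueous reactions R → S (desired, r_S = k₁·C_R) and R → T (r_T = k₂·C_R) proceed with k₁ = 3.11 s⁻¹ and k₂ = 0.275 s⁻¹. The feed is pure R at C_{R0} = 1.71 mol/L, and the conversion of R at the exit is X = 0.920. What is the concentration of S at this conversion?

1.45 mol/L

C_R = C_{R0}(1−X) = 0.1368 mol/L.
Both paths are first order in R, so the instantaneous fraction to S is constant: dC_S/d(−C_R) = k₁/(k₁+k₂) = 0.9188.
C_S = 0.9188·(C_{R0}−C_R) = 0.9188×1.573 = 1.45 mol/L.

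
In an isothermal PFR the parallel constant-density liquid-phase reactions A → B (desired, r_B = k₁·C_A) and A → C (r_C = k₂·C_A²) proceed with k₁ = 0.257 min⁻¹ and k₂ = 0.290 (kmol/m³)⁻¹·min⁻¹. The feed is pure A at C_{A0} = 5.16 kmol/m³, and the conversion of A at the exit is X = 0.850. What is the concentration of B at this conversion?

1.15 kmol/m³

C_A = C_{A0}(1−X) = 0.7740 kmol/m³.
Along a PFR/batch, dC_B/dC_A = −r_B/(r_B+r_C) = −k₁/(k₁+k₂·C_A).
Integrating from C_{A0} to C_A: C_B = (0.257/0.290)·ln[(0.257+0.290·5.16)/(0.257+0.290·0.774)] = 0.8862·ln(1.753/0.4815) = 1.145 kmol/m³.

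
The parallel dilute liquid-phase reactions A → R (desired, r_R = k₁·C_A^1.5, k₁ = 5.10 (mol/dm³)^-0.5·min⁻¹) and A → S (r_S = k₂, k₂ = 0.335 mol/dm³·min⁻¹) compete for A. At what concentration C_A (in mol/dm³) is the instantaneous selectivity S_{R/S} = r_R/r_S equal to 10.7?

0.791 mol/dm³

S_{R/S} = (k₁/k₂)·C_A^1.5 ⇒ C_A = (S·k₂/k₁)^(1/1.5).
= (10.7×0.335/5.10)^(0.6667) = (0.7028)^(0.6667) = 0.791 mol/dm³.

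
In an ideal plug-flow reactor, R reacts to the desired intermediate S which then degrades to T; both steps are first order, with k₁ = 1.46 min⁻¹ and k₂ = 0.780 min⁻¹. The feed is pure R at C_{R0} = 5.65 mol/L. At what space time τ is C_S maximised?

Setting dC_S/dτ = 0 gives τ_opt = ln(k₂/k₁)/(k₂−k₁).
= ln(0.780/1.46)/(0.780−1.46) = ln(0.5342)/-0.6800 = -0.6269/-0.6800 = 0.922 min.

0.922 min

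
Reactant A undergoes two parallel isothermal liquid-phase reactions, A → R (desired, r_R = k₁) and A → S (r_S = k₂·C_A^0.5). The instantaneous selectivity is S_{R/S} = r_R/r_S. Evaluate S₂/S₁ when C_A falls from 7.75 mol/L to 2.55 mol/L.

1.74

S_{R/S} = (k₁/k₂)·C_A^-0.5, so S₂/S₁ = (C_{A,2}/C_{A,1})^-0.5.
= (2.55/7.75)^(-0.5) = (0.3290)^(-0.5) = 1.74.
Selectivity toward R rises as C_A falls — low-concentration operation is favoured.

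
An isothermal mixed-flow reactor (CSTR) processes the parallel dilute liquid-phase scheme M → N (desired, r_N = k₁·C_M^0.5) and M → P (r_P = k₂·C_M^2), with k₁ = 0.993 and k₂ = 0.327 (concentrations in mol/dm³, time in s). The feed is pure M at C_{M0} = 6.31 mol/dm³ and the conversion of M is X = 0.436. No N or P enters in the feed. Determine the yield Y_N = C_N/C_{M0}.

0.136

Exit C_M = C_{M0}(1−X) = 6.31×0.564 = 3.559 mol/dm³.
A CSTR operates uniformly at the exit composition, giving r_N = 1.873 and r_P = 4.142 (each k·C_M^n at C_M = 3.559).
Fraction of consumed M going to N: r_N/(r_N+r_P) = 0.3114.
C_N = 0.3114·C_{M0}·X = 0.3114×6.31×0.436 = 0.857 mol/dm³; Y_N = C_N/C_{M0} = 0.136.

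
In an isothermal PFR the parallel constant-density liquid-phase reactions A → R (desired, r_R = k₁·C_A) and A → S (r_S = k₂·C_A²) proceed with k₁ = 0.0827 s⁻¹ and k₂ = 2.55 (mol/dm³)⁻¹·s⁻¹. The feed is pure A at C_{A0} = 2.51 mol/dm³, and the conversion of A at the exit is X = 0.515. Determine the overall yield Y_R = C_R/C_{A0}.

0.00918

C_A = C_{A0}(1−X) = 1.217 mol/dm³.
Along a PFR/batch, dC_R/dC_A = −r_R/(r_R+r_S) = −k₁/(k₁+k₂·C_A).
Integrating from C_{A0} to C_A: C_R = (0.0827/2.55)·ln[(0.0827+2.55·2.51)/(0.0827+2.55·1.22)] = 0.03243·ln(6.483/3.187) = 0.02303 mol/dm³.
Y_R = C_R/C_{A0} = 0.02303/2.51 = 0.00918.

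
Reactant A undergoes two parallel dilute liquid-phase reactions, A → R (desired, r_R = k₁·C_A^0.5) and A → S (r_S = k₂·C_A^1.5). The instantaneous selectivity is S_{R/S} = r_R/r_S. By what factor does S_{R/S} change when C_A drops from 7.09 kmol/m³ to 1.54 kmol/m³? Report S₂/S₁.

4.60

S_{R/S} = (k₁/k₂)·C_A⁻¹, so S₂/S₁ = (C_{A,2}/C_{A,1})⁻¹.
= 7.09/1.54 = 4.60.
Selectivity toward R rises as C_A falls — low-concentration operation is favoured.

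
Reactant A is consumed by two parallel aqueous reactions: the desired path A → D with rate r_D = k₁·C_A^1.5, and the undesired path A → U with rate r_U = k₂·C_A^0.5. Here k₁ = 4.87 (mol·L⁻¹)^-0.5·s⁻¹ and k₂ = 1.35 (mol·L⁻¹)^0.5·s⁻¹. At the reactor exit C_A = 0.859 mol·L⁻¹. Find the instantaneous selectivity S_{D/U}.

S_{D/U} = r_D/r_U = (k₁·C_A^1.5)/(k₂·C_A^0.5) = (k₁/k₂)·C_A.
= (4.87×0.8590^1.5) / (1.35×0.8590^0.5) = 3.877/1.251 = 3.10.
Since the desired path is higher order in A, keeping C_A high (PFR or concentrated feed) favours D.

3.10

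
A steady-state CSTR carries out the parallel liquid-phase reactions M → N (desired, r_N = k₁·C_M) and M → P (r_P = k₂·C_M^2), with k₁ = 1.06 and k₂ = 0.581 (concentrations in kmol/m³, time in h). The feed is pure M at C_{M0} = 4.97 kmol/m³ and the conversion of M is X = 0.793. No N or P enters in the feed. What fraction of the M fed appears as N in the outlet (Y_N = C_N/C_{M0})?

0.507

Exit C_M = C_{M0}(1−X) = 4.97×0.207 = 1.029 kmol/m³.
A CSTR operates uniformly at the exit composition, giving r_N = 1.091 and r_P = 0.6149 (each k·C_M^n at C_M = 1.029).
Fraction of consumed M going to N: r_N/(r_N+r_P) = 0.6394.
C_N = 0.6394·C_{M0}·X = 0.6394×4.97×0.793 = 2.52 kmol/m³; Y_N = C_N/C_{M0} = 0.507.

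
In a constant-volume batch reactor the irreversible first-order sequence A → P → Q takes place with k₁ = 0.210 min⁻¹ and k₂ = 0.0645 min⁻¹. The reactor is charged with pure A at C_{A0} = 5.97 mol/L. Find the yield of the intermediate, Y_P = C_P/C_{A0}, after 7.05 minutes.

For first-order series with pure A initially, C_P(t) = k₁C_{A0}/(k₂−k₁)·(e^(−k₁t) − e^(−k₂t)).
e^(−k₁t) = e^(−0.210×7.05) = e^(−1.480) = 0.2275; e^(−k₂t) = e^(−0.4547) = 0.6346.
C_P = 0.210×5.97/(0.0645−0.210) × (0.2275−0.6346) = (-8.616)×(-0.4071) = 3.508 mol/L.
Y_P = C_P/C_{A0} = 3.508/5.97 = 0.588.

0.588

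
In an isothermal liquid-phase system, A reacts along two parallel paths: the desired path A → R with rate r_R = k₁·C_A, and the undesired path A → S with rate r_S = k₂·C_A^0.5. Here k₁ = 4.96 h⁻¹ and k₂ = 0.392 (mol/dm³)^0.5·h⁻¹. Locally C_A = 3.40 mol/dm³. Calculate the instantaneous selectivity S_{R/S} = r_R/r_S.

23.3

S_{R/S} = r_R/r_S = (k₁·C_A)/(k₂·C_A^0.5) = (k₁/k₂)·C_A^0.5.
= (4.96×3.400) / (0.392×3.400^0.5) = 16.86/0.7228 = 23.3.
Since the desired path is higher order in A, keeping C_A high (PFR or concentrated feed) favours R.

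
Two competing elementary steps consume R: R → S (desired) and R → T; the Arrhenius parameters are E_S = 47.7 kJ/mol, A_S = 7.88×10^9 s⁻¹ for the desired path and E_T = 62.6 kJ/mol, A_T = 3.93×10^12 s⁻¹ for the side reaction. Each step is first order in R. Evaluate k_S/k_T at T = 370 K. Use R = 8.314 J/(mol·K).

Since both paths have the same order in R, the concentration cancels and S_{S/T} = k_S/k_T = (A_S/A_T)·exp[(E_T−E_S)/(RT)].
(E_T−E_S)/(RT) = (62.6−47.7)×10³/(8.314×370) = 14900/3076 = 4.844.
k_S/k_T = (7.88×10^9/3.93×10^12)·exp(4.844) = 0.002005 × 126.9 = 0.255.
Since E_S < E_T, lowering the temperature improves selectivity toward S.

0.255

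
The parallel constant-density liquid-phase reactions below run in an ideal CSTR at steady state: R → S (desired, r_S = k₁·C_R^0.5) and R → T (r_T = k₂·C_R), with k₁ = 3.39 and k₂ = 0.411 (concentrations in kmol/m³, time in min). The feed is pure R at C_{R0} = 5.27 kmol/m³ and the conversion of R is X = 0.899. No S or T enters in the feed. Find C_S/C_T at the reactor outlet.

Exit C_R = C_{R0}(1−X) = 5.27×0.101 = 0.5323 kmol/m³.
Rates in a CSTR are evaluated at the outlet concentration: r_S = 3.39×0.5323^0.5 = 2.473, r_T = 0.411×0.5323 = 0.2188.
Overall selectivity = C_S/C_T = r_Sτ/(r_Tτ) = r_S/r_T = 11.3.

11.3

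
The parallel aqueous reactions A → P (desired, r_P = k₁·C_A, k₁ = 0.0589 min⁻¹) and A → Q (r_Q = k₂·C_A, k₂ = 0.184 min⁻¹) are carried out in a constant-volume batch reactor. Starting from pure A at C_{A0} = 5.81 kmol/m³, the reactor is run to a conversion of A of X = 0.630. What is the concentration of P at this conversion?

C_A = C_{A0}(1−X) = 2.150 kmol/m³.
Both paths are first order in A, so the instantaneous fraction to P is constant: dC_P/d(−C_A) = k₁/(k₁+k₂) = 0.2425.
C_P = 0.2425·(C_{A0}−C_A) = 0.2425×3.660 = 0.888 kmol/m³.

0.888 kmol/m³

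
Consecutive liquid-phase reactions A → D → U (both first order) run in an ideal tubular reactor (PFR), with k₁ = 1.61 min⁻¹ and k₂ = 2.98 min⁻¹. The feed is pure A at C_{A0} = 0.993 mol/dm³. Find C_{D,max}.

0.260 mol/dm³

For a first-order series the maximum intermediate yield is C_{D,max}/C_{A0} = (k₁/k₂)^[k₂/(k₂−k₁)].
= (1.61/2.98)^(2.98/(2.98−1.61)) = (0.5403)^(2.175) = 0.2620.
C_{D,max} = 0.2620×0.993 = 0.260 mol/dm³.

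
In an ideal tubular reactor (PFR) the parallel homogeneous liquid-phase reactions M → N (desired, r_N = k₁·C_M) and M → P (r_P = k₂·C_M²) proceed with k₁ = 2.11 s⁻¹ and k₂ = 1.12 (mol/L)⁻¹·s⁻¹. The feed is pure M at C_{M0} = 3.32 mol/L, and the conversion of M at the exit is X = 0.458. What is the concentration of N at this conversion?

0.651 mol/L

C_M = C_{M0}(1−X) = 1.799 mol/L.
Along a PFR/batch, dC_N/dC_M = −r_N/(r_N+r_P) = −k₁/(k₁+k₂·C_M).
Integrating from C_{M0} to C_M: C_N = (2.11/1.12)·ln[(2.11+1.12·3.32)/(2.11+1.12·1.80)] = 1.884·ln(5.828/4.125) = 0.6511 mol/L.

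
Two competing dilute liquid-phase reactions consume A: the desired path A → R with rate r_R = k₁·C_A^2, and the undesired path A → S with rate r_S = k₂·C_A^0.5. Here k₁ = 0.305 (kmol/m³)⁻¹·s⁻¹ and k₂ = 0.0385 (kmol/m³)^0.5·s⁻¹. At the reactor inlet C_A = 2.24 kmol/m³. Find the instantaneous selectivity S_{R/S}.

S_{R/S} = r_R/r_S = (k₁·C_A^2)/(k₂·C_A^0.5) = (k₁/k₂)·C_A^1.5.
= (0.305×2.240^2) / (0.0385×2.240^0.5) = 1.530/0.05762 = 26.6.
Since the desired path is higher order in A, keeping C_A high (PFR or concentrated feed) favours R.

26.6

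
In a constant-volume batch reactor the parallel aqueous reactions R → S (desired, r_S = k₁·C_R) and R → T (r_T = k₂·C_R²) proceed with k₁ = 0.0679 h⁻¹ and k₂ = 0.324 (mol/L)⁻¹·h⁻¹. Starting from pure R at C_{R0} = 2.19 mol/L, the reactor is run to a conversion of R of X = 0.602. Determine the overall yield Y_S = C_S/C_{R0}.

0.0763

C_R = C_{R0}(1−X) = 0.8716 mol/L.
Along a PFR/batch, dC_S/dC_R = −r_S/(r_S+r_T) = −k₁/(k₁+k₂·C_R).
Integrating from C_{R0} to C_R: C_S = (0.0679/0.324)·ln[(0.0679+0.324·2.19)/(0.0679+0.324·0.872)] = 0.2096·ln(0.7775/0.3503) = 0.1671 mol/L.
Y_S = C_S/C_{R0} = 0.1671/2.19 = 0.0763.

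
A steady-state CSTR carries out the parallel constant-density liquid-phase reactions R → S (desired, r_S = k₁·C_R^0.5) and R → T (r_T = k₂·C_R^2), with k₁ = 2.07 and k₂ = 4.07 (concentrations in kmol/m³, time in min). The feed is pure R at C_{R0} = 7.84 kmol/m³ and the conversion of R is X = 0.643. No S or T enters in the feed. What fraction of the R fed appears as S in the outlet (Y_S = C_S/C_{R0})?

0.0630

Exit C_R = C_{R0}(1−X) = 7.84×0.357 = 2.799 kmol/m³.
In a CSTR the entire volume is at exit conditions, so r_S = 2.07×2.799^0.5 = 3.463 and r_T = 4.07×2.799^2 = 31.88.
Fraction of consumed R going to S: r_S/(r_S+r_T) = 0.09798.
C_S = 0.09798·C_{R0}·X = 0.09798×7.84×0.643 = 0.494 kmol/m³; Y_S = C_S/C_{R0} = 0.0630.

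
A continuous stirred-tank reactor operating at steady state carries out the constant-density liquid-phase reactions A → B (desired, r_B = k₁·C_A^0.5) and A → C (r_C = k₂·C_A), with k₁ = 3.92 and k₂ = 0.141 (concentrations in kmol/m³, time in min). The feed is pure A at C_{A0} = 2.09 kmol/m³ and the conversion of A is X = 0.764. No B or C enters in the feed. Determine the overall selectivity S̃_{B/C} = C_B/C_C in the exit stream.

Exit C_A = C_{A0}(1−X) = 2.09×0.236 = 0.4932 kmol/m³.
In a CSTR the entire volume is at exit conditions, so r_B = 3.92×0.4932^0.5 = 2.753 and r_C = 0.141×0.4932 = 0.06955.
Overall selectivity = C_B/C_C = r_Bτ/(r_Cτ) = r_B/r_C = 39.6.

39.6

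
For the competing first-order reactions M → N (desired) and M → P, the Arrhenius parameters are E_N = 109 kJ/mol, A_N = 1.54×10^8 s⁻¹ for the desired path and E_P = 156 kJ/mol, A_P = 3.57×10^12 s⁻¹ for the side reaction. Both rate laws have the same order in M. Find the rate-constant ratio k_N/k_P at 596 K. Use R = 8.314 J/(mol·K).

0.568

Since both paths have the same order in M, the concentration cancels and S_{N/P} = k_N/k_P = (A_N/A_P)·exp[(E_P−E_N)/(RT)].
(E_P−E_N)/(RT) = (156−109)×10³/(8.314×596) = 47000/4955 = 9.485.
k_N/k_P = (1.54×10^8/3.57×10^12)·exp(9.485) = 4.314×10^-5 × 13162 = 0.568.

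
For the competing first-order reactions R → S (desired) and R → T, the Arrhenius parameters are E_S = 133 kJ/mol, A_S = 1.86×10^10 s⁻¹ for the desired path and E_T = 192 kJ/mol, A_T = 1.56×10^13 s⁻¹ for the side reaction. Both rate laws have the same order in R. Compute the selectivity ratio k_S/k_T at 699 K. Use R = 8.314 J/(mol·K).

30.6

Since both paths have the same order in R, the concentration cancels and S_{S/T} = k_S/k_T = (A_S/A_T)·exp[(E_T−E_S)/(RT)].
(E_T−E_S)/(RT) = (192−133)×10³/(8.314×699) = 59000/5811 = 10.15.
k_S/k_T = (1.86×10^10/1.56×10^13)·exp(10.15) = 0.001192 × 25650 = 30.6.
Since E_S < E_T, lowering the temperature improves selectivity toward S.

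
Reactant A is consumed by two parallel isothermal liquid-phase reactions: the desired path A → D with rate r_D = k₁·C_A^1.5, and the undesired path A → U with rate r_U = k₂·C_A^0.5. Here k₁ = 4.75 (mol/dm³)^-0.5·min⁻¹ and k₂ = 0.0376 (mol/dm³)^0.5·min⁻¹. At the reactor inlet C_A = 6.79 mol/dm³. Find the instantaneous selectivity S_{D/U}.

858

S_{D/U} = r_D/r_U = (k₁·C_A^1.5)/(k₂·C_A^0.5) = (k₁/k₂)·C_A.
= (4.75×6.790^1.5) / (0.0376×6.790^0.5) = 84.04/0.09798 = 858.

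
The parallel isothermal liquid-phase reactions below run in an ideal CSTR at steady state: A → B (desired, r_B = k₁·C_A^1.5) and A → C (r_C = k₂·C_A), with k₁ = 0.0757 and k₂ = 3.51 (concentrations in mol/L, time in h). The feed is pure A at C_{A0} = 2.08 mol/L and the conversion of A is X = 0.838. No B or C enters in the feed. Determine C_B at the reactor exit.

Exit C_A = C_{A0}(1−X) = 2.08×0.162 = 0.3370 mol/L.
In a CSTR the entire volume is at exit conditions, so r_B = 0.0757×0.3370^1.5 = 0.01481 and r_C = 3.51×0.3370 = 1.183.
Fraction of consumed A going to B: r_B/(r_B+r_C) = 0.01236.
C_B = 0.01236·C_{A0}·X = 0.01236×2.08×0.838 = 0.0216 mol/L.

0.0216 mol/L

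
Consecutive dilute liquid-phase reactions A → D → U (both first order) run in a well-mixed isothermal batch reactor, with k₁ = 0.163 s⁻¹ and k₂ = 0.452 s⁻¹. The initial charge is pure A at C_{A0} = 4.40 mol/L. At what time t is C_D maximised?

For first-order series the maximum of C_D occurs at t_opt = ln(k₂/k₁)/(k₂−k₁).
= ln(0.452/0.163)/(0.452−0.163) = ln(2.773)/0.2890 = 1.020/0.2890 = 3.53 s.

3.53 s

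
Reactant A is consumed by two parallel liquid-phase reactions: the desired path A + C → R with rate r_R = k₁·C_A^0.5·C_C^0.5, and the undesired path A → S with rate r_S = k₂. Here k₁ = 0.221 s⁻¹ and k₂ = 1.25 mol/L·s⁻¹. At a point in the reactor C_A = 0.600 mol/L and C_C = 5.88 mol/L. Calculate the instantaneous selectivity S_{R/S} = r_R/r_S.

0.332

S_{R/S} = r_R/r_S = (k₁·C_A^0.5·C_C^0.5)/(k₂) = (k₁/k₂)·C_A^0.5·C_C^0.5.
= (0.221×0.6000^0.5×5.880^0.5) / (1.25) = 0.4151/1.250 = 0.332.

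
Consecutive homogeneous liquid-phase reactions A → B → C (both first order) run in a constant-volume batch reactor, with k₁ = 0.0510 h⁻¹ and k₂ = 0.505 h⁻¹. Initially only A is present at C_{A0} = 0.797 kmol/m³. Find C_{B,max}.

0.0622 kmol/m³

Evaluating C_B at t_opt = ln(k₂/k₁)/(k₂−k₁) gives C_{B,max}/C_{A0} = (k₁/k₂)^[k₂/(k₂−k₁)].
= (0.0510/0.505)^(0.505/(0.505−0.0510)) = (0.1010)^(1.112) = 0.07806.
C_{B,max} = 0.07806×0.797 = 0.0622 kmol/m³.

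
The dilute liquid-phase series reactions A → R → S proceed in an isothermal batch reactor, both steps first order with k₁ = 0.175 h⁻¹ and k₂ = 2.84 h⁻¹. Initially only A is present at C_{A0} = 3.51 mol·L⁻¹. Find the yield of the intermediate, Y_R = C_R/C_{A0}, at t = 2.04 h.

Solving the coupled first-order balances gives C_R(t) = [k₁/(k₂−k₁)]·C_{A0}·(e^(−k₁t) − e^(−k₂t)).
e^(−k₁t) = e^(−0.175×2.04) = e^(−0.3570) = 0.6998; e^(−k₂t) = e^(−5.794) = 0.003047.
C_R = 0.175×3.51/(2.84−0.175) × (0.6998−0.003047) = 0.2305×0.6967 = 0.1606 mol·L⁻¹.
Y_R = C_R/C_{A0} = 0.1606/3.51 = 0.0458.

0.0458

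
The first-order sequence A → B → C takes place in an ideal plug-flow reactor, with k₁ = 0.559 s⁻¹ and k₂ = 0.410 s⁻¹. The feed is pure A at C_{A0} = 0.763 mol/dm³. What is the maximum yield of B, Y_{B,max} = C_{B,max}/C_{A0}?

Evaluating C_B at τ_opt = ln(k₂/k₁)/(k₂−k₁) gives C_{B,max}/C_{A0} = (k₁/k₂)^[k₂/(k₂−k₁)].
= (0.559/0.410)^(0.410/(0.410−0.559)) = (1.363)^(-2.752) = 0.4261.

0.426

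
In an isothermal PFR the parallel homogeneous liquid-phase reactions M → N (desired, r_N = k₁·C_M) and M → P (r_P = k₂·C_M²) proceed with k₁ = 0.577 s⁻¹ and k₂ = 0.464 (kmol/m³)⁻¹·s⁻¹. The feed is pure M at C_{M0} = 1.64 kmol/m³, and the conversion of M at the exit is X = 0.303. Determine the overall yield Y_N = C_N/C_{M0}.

0.143

C_M = C_{M0}(1−X) = 1.143 kmol/m³.
Along a PFR/batch, dC_N/dC_M = −r_N/(r_N+r_P) = −k₁/(k₁+k₂·C_M).
Integrating from C_{M0} to C_M: C_N = (0.577/0.464)·ln[(0.577+0.464·1.64)/(0.577+0.464·1.14)] = 1.244·ln(1.338/1.107) = 0.2352 kmol/m³.
Y_N = C_N/C_{M0} = 0.2352/1.64 = 0.143.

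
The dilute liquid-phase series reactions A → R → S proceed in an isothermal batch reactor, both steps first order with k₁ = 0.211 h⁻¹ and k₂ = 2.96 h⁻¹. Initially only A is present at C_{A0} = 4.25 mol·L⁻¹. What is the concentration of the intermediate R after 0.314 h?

0.177 mol·L⁻¹

The intermediate concentration in a first-order A→B→C sequence is C_R = k₁C_{A0}(e^(−k₁t) − e^(−k₂t))/(k₂−k₁).
e^(−k₁t) = e^(−0.211×0.314) = e^(−0.06625) = 0.9359; e^(−k₂t) = e^(−0.9294) = 0.3948.
C_R = 0.211×4.25/(2.96−0.211) × (0.9359−0.3948) = 0.3262×0.5411 = 0.1765 mol·L⁻¹.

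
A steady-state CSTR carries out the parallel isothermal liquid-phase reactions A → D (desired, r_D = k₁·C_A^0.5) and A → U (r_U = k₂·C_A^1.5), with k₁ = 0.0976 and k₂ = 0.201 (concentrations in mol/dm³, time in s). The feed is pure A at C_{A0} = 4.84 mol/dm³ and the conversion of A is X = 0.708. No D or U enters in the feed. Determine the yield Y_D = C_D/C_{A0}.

0.181

Exit C_A = C_{A0}(1−X) = 4.84×0.292 = 1.413 mol/dm³.
In a CSTR the entire volume is at exit conditions, so r_D = 0.0976×1.413^0.5 = 0.1160 and r_U = 0.201×1.413^1.5 = 0.3377.
Fraction of consumed A going to D: r_D/(r_D+r_U) = 0.2557.
C_D = 0.2557·C_{A0}·X = 0.2557×4.84×0.708 = 0.876 mol/dm³; Y_D = C_D/C_{A0} = 0.181.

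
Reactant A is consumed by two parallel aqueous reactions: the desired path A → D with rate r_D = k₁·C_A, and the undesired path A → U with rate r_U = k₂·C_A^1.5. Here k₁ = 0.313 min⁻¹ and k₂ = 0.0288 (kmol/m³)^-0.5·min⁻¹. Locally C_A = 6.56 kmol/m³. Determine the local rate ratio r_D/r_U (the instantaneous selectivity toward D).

S_{D/U} = r_D/r_U = (k₁·C_A)/(k₂·C_A^1.5) = (k₁/k₂)·C_A^-0.5.
= (0.313×6.560) / (0.0288×6.560^1.5) = 2.053/0.4839 = 4.24.
The undesired path is higher order in A, so low C_A (CSTR or dilute feed) favours D.

4.24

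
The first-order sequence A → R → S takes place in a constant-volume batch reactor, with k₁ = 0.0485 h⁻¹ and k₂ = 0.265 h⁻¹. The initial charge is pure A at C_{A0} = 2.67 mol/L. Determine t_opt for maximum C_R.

7.84 h

For first-order series the maximum of C_R occurs at t_opt = ln(k₂/k₁)/(k₂−k₁).
= ln(0.265/0.0485)/(0.265−0.0485) = ln(5.464)/0.2165 = 1.698/0.2165 = 7.84 h.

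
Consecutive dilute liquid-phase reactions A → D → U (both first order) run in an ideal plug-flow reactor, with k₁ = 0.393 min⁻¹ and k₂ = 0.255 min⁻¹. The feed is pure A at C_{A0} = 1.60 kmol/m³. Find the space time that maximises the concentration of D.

3.13 min

Setting dC_D/dτ = 0 gives τ_opt = ln(k₂/k₁)/(k₂−k₁).
= ln(0.255/0.393)/(0.255−0.393) = ln(0.6489)/-0.1380 = -0.4325/-0.1380 = 3.13 min.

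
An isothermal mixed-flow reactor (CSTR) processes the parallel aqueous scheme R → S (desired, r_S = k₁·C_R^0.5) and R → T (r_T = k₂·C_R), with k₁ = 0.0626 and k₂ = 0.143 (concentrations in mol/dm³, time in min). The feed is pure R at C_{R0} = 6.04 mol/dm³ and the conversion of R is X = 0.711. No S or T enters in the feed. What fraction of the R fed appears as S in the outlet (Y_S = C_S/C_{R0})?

Exit C_R = C_{R0}(1−X) = 6.04×0.289 = 1.746 mol/dm³.
In a CSTR the entire volume is at exit conditions, so r_S = 0.0626×1.746^0.5 = 0.08271 and r_T = 0.143×1.746 = 0.2496.
Fraction of consumed R going to S: r_S/(r_S+r_T) = 0.2489.
C_S = 0.2489·C_{R0}·X = 0.2489×6.04×0.711 = 1.07 mol/dm³; Y_S = C_S/C_{R0} = 0.177.

0.177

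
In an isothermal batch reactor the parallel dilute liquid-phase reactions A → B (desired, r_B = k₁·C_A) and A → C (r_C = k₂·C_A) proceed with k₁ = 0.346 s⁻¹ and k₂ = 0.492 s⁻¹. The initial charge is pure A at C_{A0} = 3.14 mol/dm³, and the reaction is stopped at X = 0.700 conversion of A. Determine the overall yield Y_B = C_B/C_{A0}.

0.289

C_A = C_{A0}(1−X) = 0.9420 mol/dm³.
Both paths are first order in A, so the instantaneous fraction to B is constant: dC_B/d(−C_A) = k₁/(k₁+k₂) = 0.4129.
C_B = 0.4129·(C_{A0}−C_A) = 0.4129×2.198 = 0.908 mol/dm³.
Y_B = C_B/C_{A0} = 0.9075/3.14 = 0.289.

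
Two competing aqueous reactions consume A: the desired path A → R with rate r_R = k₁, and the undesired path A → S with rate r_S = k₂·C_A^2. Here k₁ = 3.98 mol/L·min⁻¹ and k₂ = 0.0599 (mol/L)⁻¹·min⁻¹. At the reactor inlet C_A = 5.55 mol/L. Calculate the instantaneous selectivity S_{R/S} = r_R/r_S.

2.16

S_{R/S} = r_R/r_S = (k₁)/(k₂·C_A^2) = (k₁/k₂)·C_A^-2.
= (3.98) / (0.0599×5.550^2) = 3.980/1.845 = 2.16.
The undesired path is higher order in A, so low C_A (CSTR or dilute feed) favours R.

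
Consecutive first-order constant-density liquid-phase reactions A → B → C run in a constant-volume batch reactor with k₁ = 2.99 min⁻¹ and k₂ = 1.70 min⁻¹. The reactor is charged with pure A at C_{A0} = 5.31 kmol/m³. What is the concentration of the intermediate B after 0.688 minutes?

2.25 kmol/m³

The intermediate concentration in a first-order A→B→C sequence is C_B = k₁C_{A0}(e^(−k₁t) − e^(−k₂t))/(k₂−k₁).
e^(−k₁t) = e^(−2.99×0.688) = e^(−2.057) = 0.1278; e^(−k₂t) = e^(−1.170) = 0.3105.
C_B = 2.99×5.31/(1.70−2.99) × (0.1278−0.3105) = (-12.31)×(-0.1827) = 2.248 kmol/m³.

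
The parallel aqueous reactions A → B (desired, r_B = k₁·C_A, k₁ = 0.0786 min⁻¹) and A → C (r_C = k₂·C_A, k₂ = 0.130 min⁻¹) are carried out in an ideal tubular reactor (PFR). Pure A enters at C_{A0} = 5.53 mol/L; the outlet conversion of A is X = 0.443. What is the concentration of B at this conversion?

C_A = C_{A0}(1−X) = 3.080 mol/L.
Both paths are first order in A, so the instantaneous fraction to B is constant: dC_B/d(−C_A) = k₁/(k₁+k₂) = 0.3768.
C_B = 0.3768·(C_{A0}−C_A) = 0.3768×2.450 = 0.923 mol/L.

0.923 mol/L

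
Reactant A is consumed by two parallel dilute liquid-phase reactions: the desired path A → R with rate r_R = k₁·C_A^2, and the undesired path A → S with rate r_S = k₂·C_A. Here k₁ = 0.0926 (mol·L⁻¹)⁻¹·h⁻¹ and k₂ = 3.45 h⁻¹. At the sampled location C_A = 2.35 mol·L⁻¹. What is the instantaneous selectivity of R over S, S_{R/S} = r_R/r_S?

S_{R/S} = r_R/r_S = (k₁·C_A^2)/(k₂·C_A) = (k₁/k₂)·C_A.
= (0.0926×2.350^2) / (3.45×2.350) = 0.5114/8.107 = 0.0631.

0.0631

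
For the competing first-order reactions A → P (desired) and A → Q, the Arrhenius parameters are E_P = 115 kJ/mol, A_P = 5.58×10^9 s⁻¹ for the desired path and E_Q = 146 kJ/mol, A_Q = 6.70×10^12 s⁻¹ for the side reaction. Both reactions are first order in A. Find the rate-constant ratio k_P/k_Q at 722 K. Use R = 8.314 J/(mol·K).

0.146

k_P/k_Q = (A_P/A_Q)·exp[−(E_P−E_Q)/(RT)] = (A_P/A_Q)·exp[(E_Q−E_P)/(RT)].
(E_Q−E_P)/(RT) = (146−115)×10³/(8.314×722) = 31000/6003 = 5.164.
k_P/k_Q = (5.58×10^9/6.70×10^12)·exp(5.164) = 8.328×10^-4 × 174.9 = 0.146.
Since E_P < E_Q, lowering the temperature improves selectivity toward P.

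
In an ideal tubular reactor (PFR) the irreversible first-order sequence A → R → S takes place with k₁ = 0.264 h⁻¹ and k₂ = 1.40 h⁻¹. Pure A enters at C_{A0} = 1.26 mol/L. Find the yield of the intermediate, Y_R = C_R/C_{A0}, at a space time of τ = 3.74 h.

0.0853

The intermediate concentration in a first-order A→B→C sequence is C_R = k₁C_{A0}(e^(−k₁τ) − e^(−k₂τ))/(k₂−k₁).
e^(−k₁τ) = e^(−0.264×3.74) = e^(−0.9874) = 0.3726; e^(−k₂τ) = e^(−5.236) = 0.005322.
C_R = 0.264×1.26/(1.40−0.264) × (0.3726−0.005322) = 0.2928×0.3672 = 0.1075 mol/L.
Y_R = C_R/C_{A0} = 0.1075/1.26 = 0.0853.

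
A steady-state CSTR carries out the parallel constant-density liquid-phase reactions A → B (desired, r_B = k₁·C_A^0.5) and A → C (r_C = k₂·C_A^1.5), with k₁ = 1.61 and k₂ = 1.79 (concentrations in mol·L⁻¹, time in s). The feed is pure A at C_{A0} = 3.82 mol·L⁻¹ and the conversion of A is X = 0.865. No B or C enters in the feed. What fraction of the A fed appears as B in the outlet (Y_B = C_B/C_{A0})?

Exit C_A = C_{A0}(1−X) = 3.82×0.135 = 0.5157 mol·L⁻¹.
Rates in a CSTR are evaluated at the outlet concentration: r_B = 1.61×0.5157^0.5 = 1.156, r_C = 1.79×0.5157^1.5 = 0.6629.
Fraction of consumed A going to B: r_B/(r_B+r_C) = 0.6356.
C_B = 0.6356·C_{A0}·X = 0.6356×3.82×0.865 = 2.10 mol·L⁻¹; Y_B = C_B/C_{A0} = 0.550.

0.550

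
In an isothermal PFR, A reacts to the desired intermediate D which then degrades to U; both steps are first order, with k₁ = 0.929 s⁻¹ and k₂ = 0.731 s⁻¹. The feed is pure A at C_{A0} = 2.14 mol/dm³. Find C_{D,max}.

0.883 mol/dm³

For a first-order series the maximum intermediate yield is C_{D,max}/C_{A0} = (k₁/k₂)^[k₂/(k₂−k₁)].
= (0.929/0.731)^(0.731/(0.731−0.929)) = (1.271)^(-3.692) = 0.4127.
C_{D,max} = 0.4127×2.14 = 0.883 mol/dm³.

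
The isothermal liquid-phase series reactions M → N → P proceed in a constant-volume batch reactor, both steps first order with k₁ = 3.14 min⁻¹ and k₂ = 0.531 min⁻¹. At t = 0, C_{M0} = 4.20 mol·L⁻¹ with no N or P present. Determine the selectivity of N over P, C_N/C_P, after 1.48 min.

1.18

For first-order series with pure M initially, C_N(t) = k₁C_{M0}/(k₂−k₁)·(e^(−k₁t) − e^(−k₂t)).
e^(−k₁t) = e^(−3.14×1.48) = e^(−4.647) = 0.009588; e^(−k₂t) = e^(−0.7859) = 0.4557.
C_N = 3.14×4.20/(0.531−3.14) × (0.009588−0.4557) = (-5.055)×(-0.4461) = 2.255 mol·L⁻¹.
C_M = C_{M0}e^(−k₁t) = 0.04027 mol·L⁻¹, so C_P = C_{M0}−C_M−C_N = 1.905 mol·L⁻¹; C_N/C_P = 1.18.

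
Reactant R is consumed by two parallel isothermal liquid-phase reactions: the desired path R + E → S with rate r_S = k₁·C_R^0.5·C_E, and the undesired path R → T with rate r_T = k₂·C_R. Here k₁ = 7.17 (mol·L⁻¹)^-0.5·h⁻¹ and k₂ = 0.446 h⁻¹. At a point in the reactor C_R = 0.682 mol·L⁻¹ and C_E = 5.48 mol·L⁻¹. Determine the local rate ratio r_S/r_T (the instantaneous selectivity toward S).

107

S_{S/T} = r_S/r_T = (k₁·C_R^0.5·C_E)/(k₂·C_R) = (k₁/k₂)·C_R^-0.5·C_E.
= (7.17×0.6820^0.5×5.480) / (0.446×0.6820) = 32.45/0.3042 = 107.
The undesired path is higher order in R, so low C_R (CSTR or dilute feed) favours S.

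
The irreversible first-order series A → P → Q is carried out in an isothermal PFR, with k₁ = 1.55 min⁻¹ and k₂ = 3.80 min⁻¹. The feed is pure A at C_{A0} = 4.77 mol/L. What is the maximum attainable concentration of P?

1.05 mol/L

For a first-order series the maximum intermediate yield is C_{P,max}/C_{A0} = (k₁/k₂)^[k₂/(k₂−k₁)].
= (1.55/3.80)^(3.80/(3.80−1.55)) = (0.4079)^(1.689) = 0.2199.
C_{P,max} = 0.2199×4.77 = 1.05 mol/L.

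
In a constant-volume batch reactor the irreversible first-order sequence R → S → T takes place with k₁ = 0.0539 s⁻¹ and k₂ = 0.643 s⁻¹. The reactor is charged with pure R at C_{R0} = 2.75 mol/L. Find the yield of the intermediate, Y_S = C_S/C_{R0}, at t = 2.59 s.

Solving the coupled first-order balances gives C_S(t) = [k₁/(k₂−k₁)]·C_{R0}·(e^(−k₁t) − e^(−k₂t)).
e^(−k₁t) = e^(−0.0539×2.59) = e^(−0.1396) = 0.8697; e^(−k₂t) = e^(−1.665) = 0.1891.
C_S = 0.0539×2.75/(0.643−0.0539) × (0.8697−0.1891) = 0.2516×0.6806 = 0.1712 mol/L.
Y_S = C_S/C_{R0} = 0.1712/2.75 = 0.0623.

0.0623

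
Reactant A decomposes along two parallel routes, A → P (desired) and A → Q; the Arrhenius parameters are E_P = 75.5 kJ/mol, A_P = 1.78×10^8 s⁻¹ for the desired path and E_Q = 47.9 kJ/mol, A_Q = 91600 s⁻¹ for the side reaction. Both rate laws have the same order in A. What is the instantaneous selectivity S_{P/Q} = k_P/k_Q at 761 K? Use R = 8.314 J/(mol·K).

24.8

With equal orders, S_{P/Q} = k_P/k_Q = (A_P/A_Q)·exp[(E_Q−E_P)/(RT)].
(E_Q−E_P)/(RT) = (47.9−75.5)×10³/(8.314×761) = -27600/6327 = -4.362.
k_P/k_Q = (1.78×10^8/91600)·exp(-4.362) = 1943 × 0.01275 = 24.8.
Since E_P > E_Q, raising the temperature improves selectivity toward P.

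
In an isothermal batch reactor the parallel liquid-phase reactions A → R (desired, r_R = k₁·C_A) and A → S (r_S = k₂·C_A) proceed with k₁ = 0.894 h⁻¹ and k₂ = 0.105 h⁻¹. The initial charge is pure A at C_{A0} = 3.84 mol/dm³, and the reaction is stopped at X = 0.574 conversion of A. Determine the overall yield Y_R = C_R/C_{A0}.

C_A = C_{A0}(1−X) = 1.636 mol/dm³.
Both paths are first order in A, so the instantaneous fraction to R is constant: dC_R/d(−C_A) = k₁/(k₁+k₂) = 0.8949.
C_R = 0.8949·(C_{A0}−C_A) = 0.8949×2.204 = 1.97 mol/dm³.
Y_R = C_R/C_{A0} = 1.972/3.84 = 0.514.

0.514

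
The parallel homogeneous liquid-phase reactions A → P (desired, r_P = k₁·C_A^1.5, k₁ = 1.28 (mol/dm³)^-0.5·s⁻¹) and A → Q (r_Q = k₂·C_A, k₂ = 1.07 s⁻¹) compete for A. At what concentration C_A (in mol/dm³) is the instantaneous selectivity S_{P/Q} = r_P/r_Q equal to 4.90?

16.8 mol/dm³

S_{P/Q} = (k₁/k₂)·C_A^0.5 ⇒ C_A = (S·k₂/k₁)^(2).
= (4.90×1.07/1.28)^(2) = (4.096)^(2) = 16.8 mol/dm³.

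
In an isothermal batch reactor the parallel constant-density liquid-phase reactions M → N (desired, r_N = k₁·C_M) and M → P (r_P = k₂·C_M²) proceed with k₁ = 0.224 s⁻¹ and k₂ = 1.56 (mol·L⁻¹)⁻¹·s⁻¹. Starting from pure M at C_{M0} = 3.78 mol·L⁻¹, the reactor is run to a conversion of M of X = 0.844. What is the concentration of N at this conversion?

C_M = C_{M0}(1−X) = 0.5897 mol·L⁻¹.
Along a PFR/batch, dC_N/dC_M = −r_N/(r_N+r_P) = −k₁/(k₁+k₂·C_M).
Integrating from C_{M0} to C_M: C_N = (0.224/1.56)·ln[(0.224+1.56·3.78)/(0.224+1.56·0.590)] = 0.1436·ln(6.121/1.144) = 0.2408 mol·L⁻¹.

0.241 mol·L⁻¹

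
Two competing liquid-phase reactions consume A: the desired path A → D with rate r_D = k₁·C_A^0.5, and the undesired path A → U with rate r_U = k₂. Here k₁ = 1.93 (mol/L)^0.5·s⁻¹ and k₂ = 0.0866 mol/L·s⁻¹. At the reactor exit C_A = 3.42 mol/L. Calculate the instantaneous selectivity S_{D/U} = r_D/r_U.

41.2

S_{D/U} = r_D/r_U = (k₁·C_A^0.5)/(k₂) = (k₁/k₂)·C_A^0.5.
= (1.93×3.420^0.5) / (0.0866) = 3.569/0.08660 = 41.2.
Since the desired path is higher order in A, keeping C_A high (PFR or concentrated feed) favours D.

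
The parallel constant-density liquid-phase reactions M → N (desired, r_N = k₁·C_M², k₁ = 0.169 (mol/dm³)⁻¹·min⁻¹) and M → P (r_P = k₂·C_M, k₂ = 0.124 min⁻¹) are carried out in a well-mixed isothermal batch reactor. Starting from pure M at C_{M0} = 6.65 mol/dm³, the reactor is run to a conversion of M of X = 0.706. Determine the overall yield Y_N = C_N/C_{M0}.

0.595

C_M = C_{M0}(1−X) = 1.955 mol/dm³.
Along a PFR/batch, dC_P/dC_M = −r_P/(r_N+r_P) = −k₂/(k₂+k₁·C_M).
Integrating from C_{M0} to C_M: C_P = (0.124/0.169)·ln[(0.124+0.169·6.65)/(0.124+0.169·1.96)] = 0.7337·ln(1.248/0.4544) = 0.7412 mol/dm³.
Then C_N = (C_{M0}−C_M) − C_P = 4.695 − 0.7412 = 3.954 mol/dm³.
Y_N = C_N/C_{M0} = 3.954/6.65 = 0.595.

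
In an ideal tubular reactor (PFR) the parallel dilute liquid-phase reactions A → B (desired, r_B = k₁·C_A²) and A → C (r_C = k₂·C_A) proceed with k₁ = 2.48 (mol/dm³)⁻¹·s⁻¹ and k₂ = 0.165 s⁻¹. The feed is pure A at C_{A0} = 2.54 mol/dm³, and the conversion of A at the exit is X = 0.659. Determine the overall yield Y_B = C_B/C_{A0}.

C_A = C_{A0}(1−X) = 0.8661 mol/dm³.
Along a PFR/batch, dC_C/dC_A = −r_C/(r_B+r_C) = −k₂/(k₂+k₁·C_A).
Integrating from C_{A0} to C_A: C_C = (0.165/2.48)·ln[(0.165+2.48·2.54)/(0.165+2.48·0.866)] = 0.06653·ln(6.464/2.313) = 0.06838 mol/dm³.
Then C_B = (C_{A0}−C_A) − C_C = 1.674 − 0.06838 = 1.605 mol/dm³.
Y_B = C_B/C_{A0} = 1.605/2.54 = 0.632.

0.632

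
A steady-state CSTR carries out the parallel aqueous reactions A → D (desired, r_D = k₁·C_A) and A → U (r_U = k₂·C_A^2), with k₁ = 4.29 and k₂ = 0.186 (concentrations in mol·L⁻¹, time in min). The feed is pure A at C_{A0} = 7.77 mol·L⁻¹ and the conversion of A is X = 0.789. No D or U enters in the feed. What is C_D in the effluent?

Exit C_A = C_{A0}(1−X) = 7.77×0.211 = 1.639 mol·L⁻¹.
A CSTR operates uniformly at the exit composition, giving r_D = 7.033 and r_U = 0.4999 (each k·C_A^n at C_A = 1.639).
Fraction of consumed A going to D: r_D/(r_D+r_U) = 0.9336.
C_D = 0.9336·C_{A0}·X = 0.9336×7.77×0.789 = 5.72 mol·L⁻¹.

5.72 mol·L⁻¹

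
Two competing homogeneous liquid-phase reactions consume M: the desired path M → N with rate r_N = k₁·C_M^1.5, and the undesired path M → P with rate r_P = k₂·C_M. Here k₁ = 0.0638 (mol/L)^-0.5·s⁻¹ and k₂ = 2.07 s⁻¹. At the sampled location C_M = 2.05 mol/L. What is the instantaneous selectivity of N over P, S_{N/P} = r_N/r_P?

0.0441

S_{N/P} = r_N/r_P = (k₁·C_M^1.5)/(k₂·C_M) = (k₁/k₂)·C_M^0.5.
= (0.0638×2.050^1.5) / (2.07×2.050) = 0.1873/4.243 = 0.0441.
Since the desired path is higher order in M, keeping C_M high (PFR or concentrated feed) favours N.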